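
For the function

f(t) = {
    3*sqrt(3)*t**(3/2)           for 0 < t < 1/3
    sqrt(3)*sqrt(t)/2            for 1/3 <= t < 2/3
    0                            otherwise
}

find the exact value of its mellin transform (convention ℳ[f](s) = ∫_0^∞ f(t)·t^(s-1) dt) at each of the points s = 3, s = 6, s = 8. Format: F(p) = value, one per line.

F(3) = 5/1701 + 8*sqrt(2)/189
F(6) = 11/142155 + 64*sqrt(2)/9477
F(8) = 5/706401 + 256*sqrt(2)/111537

the common scale on t comes off first: t**(3/2) on [0, 1); sqrt(t)/2 on [1, 2)
back out the shared t-power: t on [0, 1); 1/2 on [1, 2)
summing 2 kernel integrals split by 1/3 yields ℳ[f](s)
between 0 and 1/3 the integrand is 3*sqrt(3)*t**(3/2)·t^(s-1)
on [1/3, 2/3): add ∫ sqrt(3)*sqrt(t)/2·t^(s-1) dt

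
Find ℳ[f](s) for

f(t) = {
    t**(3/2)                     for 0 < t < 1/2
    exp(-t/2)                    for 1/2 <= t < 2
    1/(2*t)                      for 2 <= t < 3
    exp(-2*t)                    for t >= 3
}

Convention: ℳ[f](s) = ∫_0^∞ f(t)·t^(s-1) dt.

(12*24**s*(s - 1)*(2*s + 3)*uppergamma(s, 1/4) - 12*24**s*(s - 1)*(2*s + 3)*uppergamma(s, 1) - 3*24**s*(2*s + 3) + 2*36**s*(2*s + 3) + 12*6**s*(s - 1)*(2*s + 3)*uppergamma(s, 6) + 6*sqrt(2)*6**s*(s - 1))/(12*12**s*(s - 1)*(2*s + 3))
  Re(s) > -3/2

along the cuts 1/2, 2, 3, ℳ[f](s) splits into 4 integrals
on [0, 1/2) integrate f = t**(3/2) against the kernel
segment 1/2 to 2 holds exp(-t/2); add its integral
∫ 1/(2*t)·t^(s-1) over [2, 3)
over [3, ∞), the kernel integral of exp(-2*t) enters the sum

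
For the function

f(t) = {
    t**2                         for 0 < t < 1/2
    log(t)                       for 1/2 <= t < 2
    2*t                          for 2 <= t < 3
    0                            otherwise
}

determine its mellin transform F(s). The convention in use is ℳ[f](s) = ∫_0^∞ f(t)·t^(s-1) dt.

(-16*2**(2*s)*s**2*(s + 2) + 4*2**(2*s)*s*(s + 1)*(s + 2)*log(2) - 4*2**(2*s)*(s + 1)*(s + 2) + 24*6**s*s**2*(s + 2) + s**2*(s + 1) + 4*s*(s + 1)*(s + 2)*log(2) + 4*(s + 1)*(s + 2))/(4*2**s*s**2*(s + 1)*(s + 2))
  Re(s) > -2

cuts at 1/2, 2: linearity sums the 3 kernel integrals
segment 0 to 1/2 holds t**2; add its integral
between 1/2 and 2 the integrand is log(t)·t^(s-1)
over [2, 3), the kernel integral of 2*t enters the sum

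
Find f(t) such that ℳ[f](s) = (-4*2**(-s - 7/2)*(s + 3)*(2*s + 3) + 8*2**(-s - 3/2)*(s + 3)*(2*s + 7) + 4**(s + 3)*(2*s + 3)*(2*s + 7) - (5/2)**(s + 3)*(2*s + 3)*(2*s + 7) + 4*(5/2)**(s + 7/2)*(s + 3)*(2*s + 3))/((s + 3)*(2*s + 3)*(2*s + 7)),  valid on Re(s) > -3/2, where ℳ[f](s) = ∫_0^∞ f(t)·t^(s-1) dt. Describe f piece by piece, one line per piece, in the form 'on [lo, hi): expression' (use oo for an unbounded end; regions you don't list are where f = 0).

on [0, 1/2): 4*t**(3/2)
on [1/2, 5/2): 2*t**(7/2)
on [5/2, 4): t**3

split f at 1/2, 5/2: ℳ[f](s) collects 3 kernel integrals
the [0, 1/2) slice contributes ∫ 4*t**(3/2)·t^(s-1) dt
for t in [1/2, 5/2): the term is ∫ 2*t**(7/2)·t^(s-1)
[5/2, 4) adds the kernel integral of t**3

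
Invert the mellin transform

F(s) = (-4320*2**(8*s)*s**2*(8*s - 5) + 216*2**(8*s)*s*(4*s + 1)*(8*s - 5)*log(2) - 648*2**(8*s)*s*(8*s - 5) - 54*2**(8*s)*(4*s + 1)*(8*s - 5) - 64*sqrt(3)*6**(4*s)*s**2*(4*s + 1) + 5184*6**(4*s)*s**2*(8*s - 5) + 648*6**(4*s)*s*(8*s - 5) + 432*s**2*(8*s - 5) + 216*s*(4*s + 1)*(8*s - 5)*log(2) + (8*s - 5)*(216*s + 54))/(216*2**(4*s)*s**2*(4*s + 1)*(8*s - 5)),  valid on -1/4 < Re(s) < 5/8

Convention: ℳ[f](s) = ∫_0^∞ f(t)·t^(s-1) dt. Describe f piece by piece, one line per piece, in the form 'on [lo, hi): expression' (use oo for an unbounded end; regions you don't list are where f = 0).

on [0, 1/16): t**(1/4)
on [1/16, 16): log(t**(1/4))
on [16, 81): t**(1/4) + 3
on [81, oo): t**(-5/8)

back out the power substitution: sqrt(t) on [0, 1/4); log(sqrt(t)) on [1/4, 4); sqrt(t) + 3 on [4, 9); …
invert the power substitution to get t on [0, 1/2); log(t) on [1/2, 2); t + 3 on [2, 3); …
slice at 1/16, 16, 81, transform all 4 pieces, and sum them
[0, 1/16) adds the kernel integral of t**(1/4)
∫ log(t**(1/4))·t^(s-1) over [1/16, 16)
between 16 and 81 the integrand is (t**(1/4) + 3)·t^(s-1)
on [81, ∞): add ∫ t**(-5/8)·t^(s-1) dt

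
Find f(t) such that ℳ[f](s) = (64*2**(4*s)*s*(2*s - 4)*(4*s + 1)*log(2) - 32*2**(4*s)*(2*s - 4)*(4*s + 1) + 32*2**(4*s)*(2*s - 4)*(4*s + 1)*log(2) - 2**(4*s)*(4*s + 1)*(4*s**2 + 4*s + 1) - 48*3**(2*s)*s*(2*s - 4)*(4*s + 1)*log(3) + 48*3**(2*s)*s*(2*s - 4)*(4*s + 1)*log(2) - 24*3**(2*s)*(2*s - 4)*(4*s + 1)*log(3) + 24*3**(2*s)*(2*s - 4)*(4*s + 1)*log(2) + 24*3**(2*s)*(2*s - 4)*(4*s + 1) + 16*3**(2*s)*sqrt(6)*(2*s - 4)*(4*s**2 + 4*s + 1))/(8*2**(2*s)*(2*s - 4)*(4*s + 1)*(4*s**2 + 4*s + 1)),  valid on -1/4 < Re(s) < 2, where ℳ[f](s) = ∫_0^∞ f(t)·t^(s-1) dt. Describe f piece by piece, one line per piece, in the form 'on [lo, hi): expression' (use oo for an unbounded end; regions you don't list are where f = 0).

invert the power substitution to get sqrt(t) on [0, 3/2); t*log(t) on [3/2, 2); t**(-4) on [2, ∞)
decompose at 9/4, 4; ℳ[f](s) sums the 3 pieces' integrals
between 0 and 9/4 the integrand is t**(1/4)·t^(s-1)
piece [9/4, 4): integrate sqrt(t)*log(sqrt(t)) against the kernel
segment [4, ∞) carries t**(-2); integrate it

on [0, 9/4): t**(1/4)
on [9/4, 4): sqrt(t)*log(sqrt(t))
on [4, oo): t**(-2)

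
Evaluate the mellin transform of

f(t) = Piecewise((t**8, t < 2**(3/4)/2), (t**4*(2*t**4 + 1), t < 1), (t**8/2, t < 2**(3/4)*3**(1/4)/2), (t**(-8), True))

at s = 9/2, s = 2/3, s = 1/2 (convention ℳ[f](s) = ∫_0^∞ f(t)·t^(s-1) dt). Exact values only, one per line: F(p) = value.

back out the power substitution: t**4 on [0, sqrt(2)/2); t**2*(2*t**2 + 1) on [sqrt(2)/2, 1); t**4/2 on [1, sqrt(6)/2); …
undo the power substitution: t**2 on [0, 1/2); t*(2*t + 1) on [1/2, 1); t**2/2 on [1, 3/2); …
invert the shared t-power to get t on [0, 1/2); 2*t + 1 on [1/2, 1); t/2 on [1, 3/2); …
decompose at 2**(3/4)/2, 1, 2**(3/4)*3**(1/4)/2; ℳ[f](s) sums the 4 pieces' integrals
over [0, 2**(3/4)/2), the kernel integral of t**8 enters the sum
over [2**(3/4)/2, 1), the kernel integral of t**4*(2*t**4 + 1) enters the sum
∫ over [1, 2**(3/4)*3**(1/4)/2) of t**8/2·t^(s-1) joins the sum
segment [2**(3/4)*3**(1/4)/2, ∞) carries t**(-8); integrate it

F(9/2) = 2**(7/8)*(-2814 + 16968*2**(1/8) + 23239*3**(1/8))/142800
F(2/3) = 2**(5/6)*(-6534 + 9149*3**(1/6) + 18612*2**(1/6))/96096
F(1/2) = 2**(7/8)*(-1290 + 1759*3**(1/8) + 3660*2**(1/8))/18360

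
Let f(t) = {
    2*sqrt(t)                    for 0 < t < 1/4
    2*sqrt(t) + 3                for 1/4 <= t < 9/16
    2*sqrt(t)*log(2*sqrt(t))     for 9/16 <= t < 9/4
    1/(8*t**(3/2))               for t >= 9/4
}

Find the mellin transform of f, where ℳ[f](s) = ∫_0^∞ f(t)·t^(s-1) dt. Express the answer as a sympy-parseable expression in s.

invert the power substitution to get 2*t on [0, 1/2); 2*t + 3 on [1/2, 3/4); 2*t*log(2*t) on [3/4, 3/2); …
invert the common scale on t to get t on [0, 1); t + 3 on [1, 3/2); t*log(t) on [3/2, 3); …
cuts at 1/4, 9/16, 9/4: linearity sums the 4 kernel integrals
for t in [0, 1/4): the term is ∫ 2*sqrt(t)·t^(s-1)
over [1/4, 9/16), the kernel integral of (2*sqrt(t) + 3) enters the sum
segment [9/16, 9/4) carries 2*sqrt(t)*log(2*sqrt(t)); integrate it
segment [9/4, ∞) carries 1/(8*t**(3/2)); integrate it

(-324*2**(2*s)*s*(2*s - 3)*(4*s**2 + 4*s + 1) - 162*2**(2*s)*(2*s - 3)*(4*s**2 + 4*s + 1) - 324*3**(2*s)*s**2*(2*s - 3)*(2*s + 1)*log(3) + 324*3**(2*s)*s**2*(2*s - 3)*(2*s + 1)*log(2) - 162*3**(2*s)*s*(2*s - 3)*(2*s + 1)*log(3) + 162*3**(2*s)*s*(2*s - 3)*(2*s + 1)*log(2) + 162*3**(2*s)*s*(2*s - 3)*(2*s + 1) + 486*3**(2*s)*s*(2*s - 3)*(4*s**2 + 4*s + 1) + 162*3**(2*s)*(2*s - 3)*(4*s**2 + 4*s + 1) + 648*6**(2*s)*s**2*(2*s - 3)*(2*s + 1)*log(3) - 324*6**(2*s)*s*(2*s - 3)*(2*s + 1) + 324*6**(2*s)*s*(2*s - 3)*(2*s + 1)*log(3) - 4*6**(2*s)*s*(2*s + 1)*(4*s**2 + 4*s + 1))/(54*2**(4*s)*s*(2*s - 3)*(2*s + 1)*(4*s**2 + 4*s + 1))
  -1/2 < Re(s) < 3/2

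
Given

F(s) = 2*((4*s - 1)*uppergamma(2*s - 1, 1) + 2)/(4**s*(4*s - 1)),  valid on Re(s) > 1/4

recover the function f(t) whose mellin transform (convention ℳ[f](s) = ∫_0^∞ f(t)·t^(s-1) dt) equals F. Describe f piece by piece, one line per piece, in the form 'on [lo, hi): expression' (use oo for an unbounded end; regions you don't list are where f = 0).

on [0, 1/4): sqrt(2)/(2*t**(1/4))
on [1/4, oo): exp(-2*sqrt(t))/(2*sqrt(t))

the power substitution comes off first: sqrt(2)/(2*sqrt(t)) on [0, 1/2); exp(-2*t)/(2*t) on [1/2, ∞)
invert the common scale on t to get 1/sqrt(t) on [0, 1); exp(-t)/t on [1, ∞)
remove the shared t-power first: sqrt(t) on [0, 1); exp(-t) on [1, ∞)
summing 2 kernel integrals split by 1/4 yields ℳ[f](s)
[0, 1/4) adds the kernel integral of sqrt(2)/(2*t**(1/4))
piece [1/4, ∞): integrate exp(-2*sqrt(t))/(2*sqrt(t)) against the kernel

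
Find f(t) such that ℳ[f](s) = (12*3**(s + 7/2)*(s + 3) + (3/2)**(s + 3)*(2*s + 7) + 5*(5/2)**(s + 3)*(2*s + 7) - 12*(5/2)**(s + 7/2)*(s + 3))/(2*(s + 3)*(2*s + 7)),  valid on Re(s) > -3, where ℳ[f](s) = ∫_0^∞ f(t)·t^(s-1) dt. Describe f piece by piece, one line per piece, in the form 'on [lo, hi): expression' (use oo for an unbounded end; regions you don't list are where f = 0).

on [0, 3/2): 3*t**3
on [3/2, 5/2): 5*t**3/2
on [5/2, 3): 3*t**(7/2)

split f at 3/2, 5/2: ℳ[f](s) collects 3 kernel integrals
∫ 3*t**3·t^(s-1) over [0, 3/2)
on [3/2, 5/2) integrate f = 5*t**3/2 against the kernel
piece [5/2, 3): integrate 3*t**(7/2) against the kernel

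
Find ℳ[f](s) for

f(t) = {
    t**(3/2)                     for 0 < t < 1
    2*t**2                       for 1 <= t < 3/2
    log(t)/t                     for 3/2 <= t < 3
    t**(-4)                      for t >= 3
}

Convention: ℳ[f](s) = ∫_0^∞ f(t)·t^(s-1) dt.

decompose at 1, 3/2, 3; ℳ[f](s) sums the 4 pieces' integrals
for t in [0, 1): the term is ∫ t**(3/2)·t^(s-1)
on [1, 3/2): add ∫ 2*t**2·t^(s-1) dt
between 3/2 and 3 the integrand is log(t)/t·t^(s-1)
∫ t**(-4)·t^(s-1) over [3, ∞)

(324*2**s*(s - 4)*(s + 2)*(s**2 - 2*s + 1) - 324*2**s*(s - 4)*(2*s + 3)*(s**2 - 2*s + 1) - 108*3**s*s*(s - 4)*(s + 2)*(2*s + 3)*log(3) + 108*3**s*s*(s - 4)*(s + 2)*(2*s + 3)*log(2) - 108*3**s*(s - 4)*(s + 2)*(2*s + 3)*log(2) + 108*3**s*(s - 4)*(s + 2)*(2*s + 3) + 108*3**s*(s - 4)*(s + 2)*(2*s + 3)*log(3) + 729*3**s*(s - 4)*(2*s + 3)*(s**2 - 2*s + 1) + 54*6**s*s*(s - 4)*(s + 2)*(2*s + 3)*log(3) - 54*6**s*(s - 4)*(s + 2)*(2*s + 3)*log(3) - 54*6**s*(s - 4)*(s + 2)*(2*s + 3) - 2*6**s*(s + 2)*(2*s + 3)*(s**2 - 2*s + 1))/(162*2**s*(s - 4)*(s + 2)*(2*s + 3)*(s**2 - 2*s + 1))
  -3/2 < Re(s) < 4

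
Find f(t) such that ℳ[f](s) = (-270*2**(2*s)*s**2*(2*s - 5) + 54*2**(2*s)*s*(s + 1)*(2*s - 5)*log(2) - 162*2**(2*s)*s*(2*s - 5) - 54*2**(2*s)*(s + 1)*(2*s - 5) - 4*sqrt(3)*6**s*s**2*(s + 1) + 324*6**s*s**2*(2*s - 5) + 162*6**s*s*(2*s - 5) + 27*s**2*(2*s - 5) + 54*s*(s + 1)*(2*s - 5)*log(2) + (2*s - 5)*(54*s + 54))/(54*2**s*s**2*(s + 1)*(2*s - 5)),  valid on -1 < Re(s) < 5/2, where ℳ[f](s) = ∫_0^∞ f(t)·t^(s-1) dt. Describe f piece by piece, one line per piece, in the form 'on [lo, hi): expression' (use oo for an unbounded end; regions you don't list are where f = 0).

on [0, 1/2): t
on [1/2, 2): log(t)
on [2, 3): t + 3
on [3, oo): t**(-5/2)

integrate the 4 segments split at 1/2, 2, 3, then add the results
[0, 1/2) adds the kernel integral of t
for t in [1/2, 2): the term is ∫ log(t)·t^(s-1)
between 2 and 3 the integrand is (t + 3)·t^(s-1)
between 3 and ∞ the integrand is t**(-5/2)·t^(s-1)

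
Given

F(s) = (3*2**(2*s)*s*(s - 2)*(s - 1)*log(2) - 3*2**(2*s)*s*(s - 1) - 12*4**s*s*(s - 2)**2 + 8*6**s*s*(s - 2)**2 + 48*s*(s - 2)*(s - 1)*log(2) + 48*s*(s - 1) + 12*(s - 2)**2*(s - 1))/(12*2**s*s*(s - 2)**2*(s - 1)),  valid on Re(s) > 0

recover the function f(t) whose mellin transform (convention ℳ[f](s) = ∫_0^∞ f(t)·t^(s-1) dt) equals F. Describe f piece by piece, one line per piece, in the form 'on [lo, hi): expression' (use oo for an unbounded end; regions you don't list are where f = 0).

peel off the shared t-power: t on [0, 1/2); log(t)/t on [1/2, 2); 2 on [2, 3)
back out the shared t-power: t**2 on [0, 1/2); log(t) on [1/2, 2); 2*t on [2, 3)
the 3 pieces separated at 1/2, 2 each add one integral
segment 0 to 1/2 holds 1; add its integral
piece [1/2, 2): integrate log(t)/t**2 against the kernel
the [2, 3) slice contributes ∫ 2/t·t^(s-1) dt

on [0, 1/2): 1
on [1/2, 2): log(t)/t**2
on [2, 3): 2/t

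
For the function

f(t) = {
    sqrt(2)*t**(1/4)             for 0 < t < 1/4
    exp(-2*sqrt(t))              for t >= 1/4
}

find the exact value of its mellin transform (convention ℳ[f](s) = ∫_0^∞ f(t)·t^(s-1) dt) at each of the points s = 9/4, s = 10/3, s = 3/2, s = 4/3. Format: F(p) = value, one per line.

F(9/4) = sqrt(2)*(E*(16 + 525*sqrt(pi)*erfc(1)) + 2110)*exp(-1)/1280
F(10/3) = 2**(1/3)*(6 + 43*uppergamma(20/3, 1))/2752
F(3/2) = 1/14 + 5*exp(-1)/4
F(4/3) = 2**(1/3)*(6 + 19*uppergamma(8/3, 1))/76

reversing the power substitution: sqrt(2)*sqrt(t) on [0, 1/2); exp(-2*t) on [1/2, ∞)
strip the common scale on t: sqrt(t) on [0, 1); exp(-t) on [1, ∞)
treat the 2 regions marked off by 1/4 separately and sum
∫ over [0, 1/4) of sqrt(2)*t**(1/4)·t^(s-1) joins the sum
piece [1/4, ∞): integrate exp(-2*sqrt(t)) against the kernel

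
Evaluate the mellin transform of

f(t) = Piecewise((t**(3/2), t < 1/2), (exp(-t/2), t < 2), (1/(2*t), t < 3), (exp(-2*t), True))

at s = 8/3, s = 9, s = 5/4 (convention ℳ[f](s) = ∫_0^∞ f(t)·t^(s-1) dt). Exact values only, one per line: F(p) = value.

F(8/3) = -4*2**(2/3)*uppergamma(8/3, 1) - 3*2**(2/3)/5 + 2**(1/3)*uppergamma(8/3, 6)/8 + 3*2**(5/6)/400 + 9*3**(2/3)/10 + 4*2**(2/3)*uppergamma(8/3, 1/4)
F(9) = -56115712*exp(-1) + sqrt(2)/21504 + 107667*exp(-6)/4 + 6305/16 + 3392923553*exp(-1/4)/128
F(5/4) = -43*2**(1/4)/22 - 2*2**(1/4)*uppergamma(5/4, 1) + 2**(3/4)*uppergamma(5/4, 6)/4 + 2*2**(1/4)*uppergamma(5/4, 1/4) + 2*3**(1/4)

breakpoints 1/2, 2, 3: one integral from each of the 4 segments
segment [0, 1/2) carries t**(3/2); integrate it
over [1/2, 2), the kernel integral of exp(-t/2) enters the sum
[2, 3) adds the kernel integral of 1/(2*t)
segment [3, ∞) carries exp(-2*t); integrate it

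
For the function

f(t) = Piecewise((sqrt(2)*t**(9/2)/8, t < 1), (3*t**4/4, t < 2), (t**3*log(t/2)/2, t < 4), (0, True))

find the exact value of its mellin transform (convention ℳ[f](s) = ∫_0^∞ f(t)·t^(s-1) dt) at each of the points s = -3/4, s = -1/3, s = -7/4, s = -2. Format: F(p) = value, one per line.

F(-3/4) = -1253*sqrt(2)/810 - 3/13 + 2360*2**(1/4)/1053 + 32*sqrt(2)*log(2)/9
F(-1/3) = -9*2**(1/3)/4 - 9/44 + 3*sqrt(2)/100 + 675*2**(2/3)/352 + 6*2**(1/3)*log(2)
F(-7/4) = -679*sqrt(2)/550 - 1/3 + 8*sqrt(2)*log(2)/5 + 148*2**(1/4)/75
F(-2) = sqrt(2)/20 + 1/8 + log(4)

the shared t-power comes off first: sqrt(2)*t**(5/2)/8 on [0, 1); 3*t**2/4 on [1, 2); t*log(t/2)/2 on [2, 4)
the common scale on t comes off first: t**(5/2) on [0, 1/2); 3*t**2 on [1/2, 1); t*log(t) on [1, 2)
undo the shared t-power: t**(3/2) on [0, 1/2); 3*t on [1/2, 1); log(t) on [1, 2)
linearity at 1, 2 turns ℳ[f](s) into 3 summed integrals
segment [0, 1) carries sqrt(2)*t**(9/2)/8; integrate it
on [1, 2): add ∫ 3*t**4/4·t^(s-1) dt
for t in [2, 4): the term is ∫ t**3*log(t/2)/2·t^(s-1)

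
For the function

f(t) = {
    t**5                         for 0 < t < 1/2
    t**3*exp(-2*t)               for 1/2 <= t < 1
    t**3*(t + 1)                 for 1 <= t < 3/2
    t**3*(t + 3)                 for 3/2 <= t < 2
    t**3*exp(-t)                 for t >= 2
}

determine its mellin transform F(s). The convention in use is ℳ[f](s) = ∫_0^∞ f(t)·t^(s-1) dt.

back out the shared t-power: t**3 on [0, 1/2); t*exp(-2*t) on [1/2, 1); t*(t + 1) on [1, 3/2); …
undo the shared t-power: t**2 on [0, 1/2); exp(-2*t) on [1/2, 1); t + 1 on [1, 3/2); …
linearity at 1/2, 1, 3/2, 2 turns ℳ[f](s) into 5 summed integrals
∫ t**5·t^(s-1) over [0, 1/2)
over [1/2, 1), the kernel integral of t**3*exp(-2*t) enters the sum
segment [1, 3/2) carries t**3*(t + 1); integrate it
∫ t**3*(t + 3)·t^(s-1) over [3/2, 2)
on [2, ∞) integrate f = t**3*exp(-t) against the kernel

(1280*2**(2*s)*(s + 3)*(s + 5) + 768*2**(2*s)*(s + 5) + 32*2**s*(s + 3)*(s + 4)*(s + 5)*uppergamma(s + 3, 2) - 64*2**s*(s + 3)*(s + 5) - 32*2**s*(s + 5) - 216*3**s*(s + 3)*(s + 5) - 216*3**s*(s + 5) + 4*(s + 3)*(s + 4)*(s + 5)*uppergamma(s + 3, 1) - 4*(s + 3)*(s + 4)*(s + 5)*uppergamma(s + 3, 2) + (s + 3)*(s + 4))/(32*2**s*(s + 3)*(s + 4)*(s + 5))
  Re(s) > -5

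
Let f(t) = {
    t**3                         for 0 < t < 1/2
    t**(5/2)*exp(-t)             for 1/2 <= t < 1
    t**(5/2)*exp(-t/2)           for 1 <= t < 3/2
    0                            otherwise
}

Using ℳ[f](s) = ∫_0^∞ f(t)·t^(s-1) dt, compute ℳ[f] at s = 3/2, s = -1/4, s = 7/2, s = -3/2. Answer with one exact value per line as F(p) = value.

F(3/2) = -807*exp(-3/4)/4 - 16*exp(-1) + sqrt(2)/144 + 1343*exp(-1/2)/8
F(-1/4) = -4*2**(1/4)*uppergamma(9/4, 3/4) - uppergamma(9/4, 1) + 2**(1/4)/22 + uppergamma(9/4, 1/2) + 4*2**(1/4)*uppergamma(9/4, 1/2)
F(7/2) = -260103*exp(-3/4)/16 - 326*exp(-1) + sqrt(2)/832 + 411515*exp(-1/2)/32
F(-3/2) = -2*exp(-3/4) - exp(-1) + sqrt(2)/6 + 3*exp(-1/2)

undo the shared t-power: t**(5/2) on [0, 1/2); t**2*exp(-t) on [1/2, 1); t**2*exp(-t/2) on [1, 3/2)
undo the shared t-power: sqrt(t) on [0, 1/2); exp(-t) on [1/2, 1); exp(-t/2) on [1, 3/2)
summing 3 kernel integrals split by 1/2, 1 yields ℳ[f](s)
piece [0, 1/2): integrate t**3 against the kernel
∫ t**(5/2)*exp(-t)·t^(s-1) over [1/2, 1)
between 1 and 3/2 the integrand is t**(5/2)*exp(-t/2)·t^(s-1)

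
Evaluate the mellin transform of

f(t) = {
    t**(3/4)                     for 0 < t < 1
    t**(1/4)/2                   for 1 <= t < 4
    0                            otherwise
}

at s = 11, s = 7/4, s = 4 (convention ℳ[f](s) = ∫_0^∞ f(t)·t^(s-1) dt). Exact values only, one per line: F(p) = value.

F(11) = 86/2115 + 8388608*sqrt(2)/45
F(7/4) = 83/20
F(4) = 30/323 + 512*sqrt(2)/17

the power substitution comes off first: t**(3/2) on [0, 1); sqrt(t)/2 on [1, 2)
back out the shared t-power: t on [0, 1); 1/2 on [1, 2)
decompose at 1; ℳ[f](s) sums the 2 pieces' integrals
∫ over [0, 1) of t**(3/4)·t^(s-1) joins the sum
piece [1, 4): integrate t**(1/4)/2 against the kernel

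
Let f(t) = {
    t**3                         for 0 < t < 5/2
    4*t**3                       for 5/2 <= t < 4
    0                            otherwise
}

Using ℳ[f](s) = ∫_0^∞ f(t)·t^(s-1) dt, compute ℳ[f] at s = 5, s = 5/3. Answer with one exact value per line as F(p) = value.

f breaks at 5/2 into 2 integrals to sum
for t in [0, 5/2): the term is ∫ t**3·t^(s-1)
segment 5/2 to 4 holds 4*t**3; add its integral

F(5) = 65936989/2048
F(5/3) = 3*2**(1/3)*(65536 - 1875*5**(2/3))/448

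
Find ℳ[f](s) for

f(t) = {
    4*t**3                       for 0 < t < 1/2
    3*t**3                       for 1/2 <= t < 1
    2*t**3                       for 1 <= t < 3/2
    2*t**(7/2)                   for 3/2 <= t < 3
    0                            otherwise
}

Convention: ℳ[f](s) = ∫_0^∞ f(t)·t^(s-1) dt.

(2**(-s - 3)*(2*s + 7) + 4*3**(s + 7/2)*(s + 3) + 2*(3/2)**(s + 3)*(2*s + 7) - 4*(3/2)**(s + 7/2)*(s + 3) + 2*s + 7)/((s + 3)*(2*s + 7))
  Re(s) > -3

linearity at 1/2, 1, 3/2 turns ℳ[f](s) into 4 summed integrals
segment 0 to 1/2 holds 4*t**3; add its integral
segment [1/2, 1) carries 3*t**3; integrate it
over [1, 3/2), the kernel integral of 2*t**3 enters the sum
piece [3/2, 3): integrate 2*t**(7/2) against the kernel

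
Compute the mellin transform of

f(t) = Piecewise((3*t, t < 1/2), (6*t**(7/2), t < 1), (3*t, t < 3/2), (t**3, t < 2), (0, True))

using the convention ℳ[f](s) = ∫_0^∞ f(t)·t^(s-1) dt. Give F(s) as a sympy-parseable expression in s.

(64*2**s*(s + 1)*(2*s + 7) - 6*2**(1/2 - s)*(s + 1)*(s + 3) - 27*(3/2)**s*(s + 1)*(2*s + 7) + 96*(s + 1)*(s + 3) - 24*(s + 3)*(2*s + 7) + 36*3**s*(s + 3)*(2*s + 7)/2**s + 12*(s + 3)*(2*s + 7)/2**s)/(8*(s + 1)*(s + 3)*(2*s + 7))
  Re(s) > -1

summing 4 kernel integrals split by 1/2, 1, 3/2 yields ℳ[f](s)
[0, 1/2) adds the kernel integral of 3*t
over [1/2, 1), the kernel integral of 6*t**(7/2) enters the sum
segment 1 to 3/2 holds 3*t; add its integral
over [3/2, 2), the kernel integral of t**3 enters the sum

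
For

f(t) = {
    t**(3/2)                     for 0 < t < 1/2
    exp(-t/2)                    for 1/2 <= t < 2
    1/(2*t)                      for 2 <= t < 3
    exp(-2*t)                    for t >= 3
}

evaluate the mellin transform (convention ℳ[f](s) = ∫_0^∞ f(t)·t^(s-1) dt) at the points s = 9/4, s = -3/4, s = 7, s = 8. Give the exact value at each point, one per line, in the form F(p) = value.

along the cuts 1/2, 2, 3, ℳ[f](s) splits into 4 integrals
over [0, 1/2), the kernel integral of t**(3/2) enters the sum
piece [1/2, 2): integrate exp(-t/2) against the kernel
[2, 3) adds the kernel integral of 1/(2*t)
segment 3 to ∞ holds exp(-2*t); add its integral

F(9/4) = -4*2**(1/4)*uppergamma(9/4, 1) - 47*2**(1/4)/60 + 2**(3/4)*uppergamma(9/4, 6)/8 + 6*3**(1/4)/5 + 4*2**(1/4)*uppergamma(9/4, 1/4)
F(-3/4) = -2**(1/4)*uppergamma(-3/4, 1)/2 - 2*3**(1/4)/63 + 2**(3/4)*uppergamma(-3/4, 6) + 31*2**(1/4)/42 + 2**(1/4)*uppergamma(-3/4, 1/4)/2
F(7) = -250496*exp(-1) + sqrt(2)/4352 + 11007*exp(-6)/8 + 665/12 + 3786745*exp(-1/4)/32
F(8) = -3507200*exp(-1) + sqrt(2)/9728 + 94545*exp(-6)/16 + 2059/14 + 106028861*exp(-1/4)/64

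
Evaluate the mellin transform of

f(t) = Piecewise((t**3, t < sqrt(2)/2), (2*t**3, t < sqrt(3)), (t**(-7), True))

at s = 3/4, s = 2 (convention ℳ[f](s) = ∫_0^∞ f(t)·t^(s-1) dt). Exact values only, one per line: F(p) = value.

back out the power substitution: t**(3/2) on [0, 1/2); 2*t**(3/2) on [1/2, 3); t**(-7/2) on [3, ∞)
the shared t-power comes off first: t on [0, 1/2); 2*t on [1/2, 3); t**(-4) on [3, ∞)
cuts at sqrt(2)/2, sqrt(3): linearity sums the 3 kernel integrals
the [0, sqrt(2)/2) slice contributes ∫ t**3·t^(s-1) dt
segment [sqrt(2)/2, sqrt(3)) carries 2*t**3; integrate it
on [sqrt(3), ∞) integrate f = t**(-7) against the kernel

F(3/4) = 2**(1/8)*(-135 + 1622*6**(7/8))/2025
F(2) = sqrt(2)*(-27 + 1948*sqrt(6))/1080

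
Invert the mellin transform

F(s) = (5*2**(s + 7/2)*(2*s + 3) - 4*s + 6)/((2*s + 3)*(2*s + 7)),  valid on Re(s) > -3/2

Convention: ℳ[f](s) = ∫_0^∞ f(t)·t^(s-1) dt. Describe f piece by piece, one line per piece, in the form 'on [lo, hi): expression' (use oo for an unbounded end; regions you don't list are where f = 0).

on [0, 1): 3*t**(3/2)/2
on [1, 2): 5*t**(7/2)/2

split f at 1: ℳ[f](s) collects 2 kernel integrals
∫ 3*t**(3/2)/2·t^(s-1) over [0, 1)
segment [1, 2) carries 5*t**(7/2)/2; integrate it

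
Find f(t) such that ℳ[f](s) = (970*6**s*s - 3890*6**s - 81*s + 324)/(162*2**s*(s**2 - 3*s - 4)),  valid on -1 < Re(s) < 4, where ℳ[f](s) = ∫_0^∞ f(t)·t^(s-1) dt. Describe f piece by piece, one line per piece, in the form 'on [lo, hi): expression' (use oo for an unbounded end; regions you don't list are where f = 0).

on [0, 1/2): t
on [1/2, 3): 2*t
on [3, oo): t**(-4)

treat the 3 regions marked off by 1/2, 3 separately and sum
on [0, 1/2) integrate f = t against the kernel
[1/2, 3) adds the kernel integral of 2*t
segment 3 to ∞ holds t**(-4); add its integral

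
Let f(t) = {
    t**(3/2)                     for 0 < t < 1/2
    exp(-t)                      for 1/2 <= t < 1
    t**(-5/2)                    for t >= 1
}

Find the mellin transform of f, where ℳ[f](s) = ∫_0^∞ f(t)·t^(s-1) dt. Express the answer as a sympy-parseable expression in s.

(2*2**s*(2*s - 5)*(2*s + 3)*uppergamma(s, 1/2) - 2*2**s*(2*s - 5)*(2*s + 3)*uppergamma(s, 1) - 4*2**s*(2*s + 3) + sqrt(2)*(2*s - 5))/(2*2**s*(2*s - 5)*(2*s + 3))
  -3/2 < Re(s) < 5/2

summing 3 kernel integrals split by 1/2, 1 yields ℳ[f](s)
∫ t**(3/2)·t^(s-1) over [0, 1/2)
between 1/2 and 1 the integrand is exp(-t)·t^(s-1)
for t in [1, ∞): the term is ∫ t**(-5/2)·t^(s-1)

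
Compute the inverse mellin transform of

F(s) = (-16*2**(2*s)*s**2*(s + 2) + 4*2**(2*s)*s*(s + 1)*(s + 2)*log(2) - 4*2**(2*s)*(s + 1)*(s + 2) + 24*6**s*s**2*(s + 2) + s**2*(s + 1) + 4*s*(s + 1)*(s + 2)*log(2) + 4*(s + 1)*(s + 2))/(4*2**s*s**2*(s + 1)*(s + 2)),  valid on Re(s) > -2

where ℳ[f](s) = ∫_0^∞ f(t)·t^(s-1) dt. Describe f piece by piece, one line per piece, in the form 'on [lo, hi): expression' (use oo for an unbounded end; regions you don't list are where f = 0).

summing 3 kernel integrals split by 1/2, 2 yields ℳ[f](s)
the [0, 1/2) slice contributes ∫ t**2·t^(s-1) dt
on [1/2, 2): add ∫ log(t)·t^(s-1) dt
piece [2, 3): integrate 2*t against the kernel

on [0, 1/2): t**2
on [1/2, 2): log(t)
on [2, 3): 2*t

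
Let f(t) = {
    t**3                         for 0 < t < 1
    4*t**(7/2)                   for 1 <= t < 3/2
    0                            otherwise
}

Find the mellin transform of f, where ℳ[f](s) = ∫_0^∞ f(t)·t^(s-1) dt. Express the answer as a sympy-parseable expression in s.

the 2 pieces separated at 1 each add one integral
piece [0, 1): integrate t**3 against the kernel
on [1, 3/2) integrate f = 4*t**(7/2) against the kernel

(8*(3/2)**(s + 7/2)*(s + 3) - 6*s - 17)/((s + 3)*(2*s + 7))
  Re(s) > -3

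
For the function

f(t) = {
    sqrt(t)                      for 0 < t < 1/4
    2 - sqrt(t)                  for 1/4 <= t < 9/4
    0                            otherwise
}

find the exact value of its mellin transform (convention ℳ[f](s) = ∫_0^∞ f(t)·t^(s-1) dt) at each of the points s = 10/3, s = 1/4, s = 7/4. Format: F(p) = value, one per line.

F(10/3) = 3*2**(1/3)*(-13 + 5832*3**(2/3))/14720
F(1/4) = sqrt(2)*(-10 + 9*sqrt(3))/3
F(7/4) = sqrt(2)*(-22 + 405*sqrt(3))/504

back out the power substitution: t on [0, 1/2); 2 - t on [1/2, 3/2)
along the cuts 1/4, ℳ[f](s) splits into 2 integrals
the [0, 1/4) slice contributes ∫ sqrt(t)·t^(s-1) dt
piece [1/4, 9/4): integrate (2 - sqrt(t)) against the kernel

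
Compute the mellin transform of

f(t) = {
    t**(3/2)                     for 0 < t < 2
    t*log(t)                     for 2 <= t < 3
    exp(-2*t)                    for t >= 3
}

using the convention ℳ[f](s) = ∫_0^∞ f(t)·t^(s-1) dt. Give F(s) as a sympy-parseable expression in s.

(-12**s*s*(2*s + 3)*log(4) - 12**s*(2*s + 3)*log(4) + 12**s*(4*s + 6) + 12**s*sqrt(2)*(4*s**2 + 8*s + 4) + 3*18**s*s*(2*s + 3)*log(3) + 18**s*(-6*s - 9) + 3*18**s*(2*s + 3)*log(3) + 3**s*(2*s + 3)*(s**2 + 2*s + 1)*uppergamma(s, 6))/(6**s*(2*s + 3)*(s**2 + 2*s + 1))
  Re(s) > -3/2

integrate the 3 segments split at 2, 3, then add the results
on [0, 2): add ∫ t**(3/2)·t^(s-1) dt
over [2, 3), the kernel integral of t*log(t) enters the sum
segment [3, ∞) carries exp(-2*t); integrate it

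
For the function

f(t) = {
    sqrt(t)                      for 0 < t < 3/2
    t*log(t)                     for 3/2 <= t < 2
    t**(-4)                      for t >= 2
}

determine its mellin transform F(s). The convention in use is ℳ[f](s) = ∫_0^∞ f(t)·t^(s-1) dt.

(-32*2**(2*s)*(s - 4)*(2*s + 1) + 3**s*s*(s - 4)*(2*s + 1)*(-24*log(3) + 24*log(2)) + 3**s*(s - 4)*(2*s + 1)*(-24*log(3) + 24*log(2)) + 24*3**s*(s - 4)*(2*s + 1) + 16*3**s*sqrt(6)*(s - 4)*(s**2 + 2*s + 1) + 32*4**s*s*(s - 4)*(2*s + 1)*log(2) + 32*4**s*(s - 4)*(2*s + 1)*log(2) - 4**s*(2*s + 1)*(s**2 + 2*s + 1))/(16*2**s*(s - 4)*(2*s + 1)*(s**2 + 2*s + 1))
  -1/2 < Re(s) < 4

linearity at 3/2, 2 turns ℳ[f](s) into 3 summed integrals
on [0, 3/2) integrate f = sqrt(t) against the kernel
∫ over [3/2, 2) of t*log(t)·t^(s-1) joins the sum
∫ over [2, ∞) of t**(-4)·t^(s-1) joins the sum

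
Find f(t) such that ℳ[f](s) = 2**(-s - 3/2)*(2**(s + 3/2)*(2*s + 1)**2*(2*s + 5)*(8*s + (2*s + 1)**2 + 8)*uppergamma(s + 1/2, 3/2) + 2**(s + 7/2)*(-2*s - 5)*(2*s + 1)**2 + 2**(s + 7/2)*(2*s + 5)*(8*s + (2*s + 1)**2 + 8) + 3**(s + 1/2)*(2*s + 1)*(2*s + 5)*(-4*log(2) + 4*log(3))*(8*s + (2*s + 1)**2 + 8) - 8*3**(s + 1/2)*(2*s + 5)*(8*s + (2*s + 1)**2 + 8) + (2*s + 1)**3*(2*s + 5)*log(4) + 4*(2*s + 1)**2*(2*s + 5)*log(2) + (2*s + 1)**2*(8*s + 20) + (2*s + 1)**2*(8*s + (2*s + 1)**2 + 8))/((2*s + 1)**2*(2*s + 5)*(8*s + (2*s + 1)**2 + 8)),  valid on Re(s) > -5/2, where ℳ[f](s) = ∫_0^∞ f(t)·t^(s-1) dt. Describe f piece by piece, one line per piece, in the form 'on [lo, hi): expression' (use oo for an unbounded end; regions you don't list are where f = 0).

the shared t-power comes off first: t**2 on [0, 1/2); t*log(t) on [1/2, 1); log(t) on [1, 3/2); …
integrate the 4 segments split at 1/2, 1, 3/2, then add the results
[0, 1/2) adds the kernel integral of t**(5/2)
for t in [1/2, 1): the term is ∫ t**(3/2)*log(t)·t^(s-1)
∫ over [1, 3/2) of sqrt(t)*log(t)·t^(s-1) joins the sum
[3/2, ∞) adds the kernel integral of sqrt(t)*exp(-t)

on [0, 1/2): t**(5/2)
on [1/2, 1): t**(3/2)*log(t)
on [1, 3/2): sqrt(t)*log(t)
on [3/2, oo): sqrt(t)*exp(-t)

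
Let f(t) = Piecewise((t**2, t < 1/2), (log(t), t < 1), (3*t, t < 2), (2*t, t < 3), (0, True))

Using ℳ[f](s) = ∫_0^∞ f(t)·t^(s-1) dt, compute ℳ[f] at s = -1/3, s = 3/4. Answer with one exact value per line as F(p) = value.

remove the shared t-power first: t on [0, 1/2); log(t)/t on [1/2, 1); 3 on [1, 2); …
integrate the 4 segments split at 1/2, 1, 2, then add the results
over [0, 1/2), the kernel integral of t**2 enters the sum
segment [1/2, 1) carries log(t); integrate it
segment 1 to 2 holds 3*t; add its integral
on [2, 3): add ∫ 2*t·t^(s-1) dt

F(-1/3) = -27/2 - 3*2**(1/3)*log(2) + 3*2**(2/3)/2 + 3*3**(2/3) + 183*2**(1/3)/20
F(3/4) = 2**(1/4)*(-2420*2**(3/4) + 924*log(2) + 1295 + 1584*sqrt(2) + 2376*6**(3/4))/1386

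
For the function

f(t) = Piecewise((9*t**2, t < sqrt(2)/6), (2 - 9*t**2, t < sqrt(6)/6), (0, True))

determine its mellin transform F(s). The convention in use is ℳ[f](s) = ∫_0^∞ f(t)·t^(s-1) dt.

(sqrt(2)/6)**s*(3**(s/2)*s/2 + 4*3**(s/2) - s - 4)/(s*(s + 2))
  Re(s) > -2

undo the common scale on t: t**2 on [0, sqrt(2)/2); 2 - t**2 on [sqrt(2)/2, sqrt(6)/2)
the power substitution comes off first: t on [0, 1/2); 2 - t on [1/2, 3/2)
the 2 pieces separated at sqrt(2)/6 each add one integral
over [0, sqrt(2)/6), the kernel integral of 9*t**2 enters the sum
piece [sqrt(2)/6, sqrt(6)/6): integrate (2 - 9*t**2) against the kernel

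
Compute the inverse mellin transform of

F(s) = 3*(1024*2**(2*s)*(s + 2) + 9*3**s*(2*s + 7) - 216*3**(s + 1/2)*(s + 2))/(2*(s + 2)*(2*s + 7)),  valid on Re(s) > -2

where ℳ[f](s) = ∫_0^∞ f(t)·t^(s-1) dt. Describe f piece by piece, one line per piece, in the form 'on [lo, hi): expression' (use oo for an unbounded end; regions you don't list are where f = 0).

on [0, 3): 3*t**2/2
on [3, 4): 6*t**(7/2)

the 2 pieces separated at 3 each add one integral
piece [0, 3): integrate 3*t**2/2 against the kernel
the [3, 4) slice contributes ∫ 6*t**(7/2)·t^(s-1) dt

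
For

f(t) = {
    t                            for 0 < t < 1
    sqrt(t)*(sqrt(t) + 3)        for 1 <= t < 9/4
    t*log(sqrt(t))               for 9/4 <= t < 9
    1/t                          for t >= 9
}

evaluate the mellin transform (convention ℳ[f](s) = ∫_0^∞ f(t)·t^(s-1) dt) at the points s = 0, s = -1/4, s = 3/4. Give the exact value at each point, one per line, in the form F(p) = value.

F(0) = 9*log(2)/4 + 143/72 + 27*log(3)/4
F(-1/4) = -12 - 356*sqrt(3)/135 + log(2**(sqrt(6))*3**(-sqrt(6) + 4*sqrt(3))) + 23*sqrt(6)/3
F(3/4) = -452*sqrt(3)/147 - 27*sqrt(6)*log(3)/28 - 12/5 + 27*sqrt(6)*log(2)/28 + 3861*sqrt(6)/980 + 108*sqrt(3)*log(3)/7

reversing the shared t-power: sqrt(t) on [0, 1); sqrt(t) + 3 on [1, 9/4); sqrt(t)*log(sqrt(t)) on [9/4, 9); …
remove the power substitution first: t on [0, 1); t + 3 on [1, 3/2); t*log(t) on [3/2, 3); …
treat the 4 regions marked off by 1, 9/4, 9 separately and sum
over [0, 1), the kernel integral of t enters the sum
segment [1, 9/4) carries sqrt(t)*(sqrt(t) + 3); integrate it
between 9/4 and 9 the integrand is t*log(sqrt(t))·t^(s-1)
the [9, ∞) slice contributes ∫ 1/t·t^(s-1) dt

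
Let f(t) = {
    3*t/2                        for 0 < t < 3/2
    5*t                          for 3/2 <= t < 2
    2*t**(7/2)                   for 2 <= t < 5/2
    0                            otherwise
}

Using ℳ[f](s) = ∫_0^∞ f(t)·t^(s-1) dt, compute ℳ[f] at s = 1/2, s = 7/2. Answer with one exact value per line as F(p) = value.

linearity at 3/2, 2 turns ℳ[f](s) into 3 summed integrals
over [0, 3/2), the kernel integral of 3*t/2 enters the sum
between 3/2 and 2 the integrand is 5*t·t^(s-1)
for t in [2, 5/2): the term is ∫ 2*t**(7/2)·t^(s-1)

F(1/2) = -7*sqrt(6)/4 + 20*sqrt(2)/3 + 369/32
F(7/2) = -63*sqrt(6)/32 + 160*sqrt(2)/9 + 61741/448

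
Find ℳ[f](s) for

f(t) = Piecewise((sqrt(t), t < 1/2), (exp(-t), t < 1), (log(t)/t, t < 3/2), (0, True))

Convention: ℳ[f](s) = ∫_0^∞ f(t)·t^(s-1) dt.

(3*2**s*(2*s + 1)*(s**2 - 2*s + 1)*uppergamma(s, 1/2) - 3*2**s*(2*s + 1)*(s**2 - 2*s + 1)*uppergamma(s, 1) + 3*2**s*(2*s + 1) + 3**s*s*(2*s + 1)*(-2*log(2) + 2*log(3)) - 2*3**s*(2*s + 1) + 3**s*(2*s + 1)*(-2*log(3) + 2*log(2)) + 3*sqrt(2)*(s**2 - 2*s + 1))/(3*2**s*(2*s + 1)*(s**2 - 2*s + 1))
  Re(s) > -1/2

cuts at 1/2, 1: linearity sums the 3 kernel integrals
on [0, 1/2): add ∫ sqrt(t)·t^(s-1) dt
over [1/2, 1), the kernel integral of exp(-t) enters the sum
over [1, 3/2), the kernel integral of log(t)/t enters the sum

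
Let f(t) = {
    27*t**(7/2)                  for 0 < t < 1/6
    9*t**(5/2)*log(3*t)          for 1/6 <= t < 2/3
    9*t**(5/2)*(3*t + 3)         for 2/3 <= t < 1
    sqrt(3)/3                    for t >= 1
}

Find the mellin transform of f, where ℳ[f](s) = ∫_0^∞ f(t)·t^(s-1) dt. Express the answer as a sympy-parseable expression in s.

back out the shared t-power: 27*t**3 on [0, 1/6); 9*t**2*log(3*t) on [1/6, 2/3); 9*t**2*(3*t + 3) on [2/3, 1); …
undo the common scale on t: t**3 on [0, 1/2); t**2*log(t) on [1/2, 2); t**2*(t + 3) on [2, 3); …
strip the shared t-power: t on [0, 1/2); log(t) on [1/2, 2); t + 3 on [2, 3); …
treat the 4 regions marked off by 1/6, 2/3, 1 separately and sum
∫ 27*t**(7/2)·t^(s-1) over [0, 1/6)
∫ 9*t**(5/2)*log(3*t)·t^(s-1) over [1/6, 2/3)
segment 2/3 to 1 holds 9*t**(5/2)*(3*t + 3); add its integral
piece [1, ∞): integrate sqrt(3)/3 against the kernel

2**(-s - 5/2)*3**(-s - 1/2)*(-540*2**(2*s + 5)*s*(s + 5/2)**2 + 108*2**(2*s + 5)*s*(s + 5/2)*(s + 7/2)*log(2) - 324*2**(2*s + 5)*s*(s + 5/2) - 108*2**(2*s + 5)*s*(s + 7/2) + 648*6**(s + 5/2)*s*(s + 5/2)**2 + 324*6**(s + 5/2)*s*(s + 5/2) - 4*sqrt(3)*6**(s + 5/2)*(s + 5/2)**2*(s + 7/2) + 54*s*(s + 5/2)**2 + 108*s*(s + 5/2)*(s + 7/2)*log(2) + 2*s*(54*s + 189))/(108*s*(s + 5/2)**2*(s + 7/2))
  -7/2 < Re(s) < 0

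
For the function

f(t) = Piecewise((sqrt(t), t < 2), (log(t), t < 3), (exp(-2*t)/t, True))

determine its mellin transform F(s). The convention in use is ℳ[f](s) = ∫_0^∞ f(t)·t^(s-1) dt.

invert the shared t-power to get t**(3/2) on [0, 2); t*log(t) on [2, 3); exp(-2*t) on [3, ∞)
slice at 2, 3, transform all 3 pieces, and sum them
segment 0 to 2 holds sqrt(t); add its integral
over [2, 3), the kernel integral of log(t) enters the sum
∫ over [3, ∞) of exp(-2*t)/t·t^(s-1) joins the sum

(-12**s*s**2*log(4) + 2*12**s*sqrt(2)*s**2 - 12**s*s*log(2) + 2*12**s*s + 12**s + 2*18**s*s**2*log(3) - 2*18**s*s + 18**s*s*log(3) - 18**s + 4*3**s*s**3*uppergamma(s - 1, 6) + 2*3**s*s**2*uppergamma(s - 1, 6))/(6**s*s**2*(2*s + 1))
  Re(s) > -1/2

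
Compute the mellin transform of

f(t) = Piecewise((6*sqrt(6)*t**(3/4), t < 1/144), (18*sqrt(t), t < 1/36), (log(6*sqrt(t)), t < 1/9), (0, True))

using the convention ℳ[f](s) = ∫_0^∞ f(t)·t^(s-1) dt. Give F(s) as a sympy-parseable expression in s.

peel off the power substitution: 6*sqrt(6)*t**(3/2) on [0, 1/12); 18*t on [1/12, 1/6); log(6*t) on [1/6, 1/3)
remove the common scale on t first: 3*sqrt(3)*t**(3/2) on [0, 1/6); 9*t on [1/6, 1/3); log(3*t) on [1/3, 2/3)
peel off the common scale on t: t**(3/2) on [0, 1/2); 3*t on [1/2, 1); log(t) on [1, 2)
treat the 3 regions marked off by 1/144, 1/36 separately and sum
the [0, 1/144) slice contributes ∫ 6*sqrt(6)*t**(3/4)·t^(s-1) dt
segment 1/144 to 1/36 holds 18*sqrt(t); add its integral
∫ over [1/36, 1/9) of log(6*sqrt(t))·t^(s-1) joins the sum

(16**s*s*(2*s + 1)*(4*s + 3)*log(4)/2 - 16**s*(2*s + 1)*(4*s + 3)/2 + 6*2**(2*s)*s**2*(4*s + 3) + 4**s*(2*s + 1)*(4*s + 3)/2 + sqrt(2)*s**2*(2*s + 1) - 3*s**2*(4*s + 3))/(144**s*s**2*(2*s + 1)*(4*s + 3))
  Re(s) > -3/4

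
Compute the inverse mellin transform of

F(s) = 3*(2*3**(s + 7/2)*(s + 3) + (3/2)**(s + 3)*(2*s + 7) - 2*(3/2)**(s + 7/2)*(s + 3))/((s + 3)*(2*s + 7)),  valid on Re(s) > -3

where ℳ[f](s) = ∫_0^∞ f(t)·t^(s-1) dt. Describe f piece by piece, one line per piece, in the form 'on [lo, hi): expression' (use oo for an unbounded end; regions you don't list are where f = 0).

the 2 pieces separated at 3/2 each add one integral
for t in [0, 3/2): the term is ∫ 3*t**3·t^(s-1)
between 3/2 and 3 the integrand is 3*t**(7/2)·t^(s-1)

on [0, 3/2): 3*t**3
on [3/2, 3): 3*t**(7/2)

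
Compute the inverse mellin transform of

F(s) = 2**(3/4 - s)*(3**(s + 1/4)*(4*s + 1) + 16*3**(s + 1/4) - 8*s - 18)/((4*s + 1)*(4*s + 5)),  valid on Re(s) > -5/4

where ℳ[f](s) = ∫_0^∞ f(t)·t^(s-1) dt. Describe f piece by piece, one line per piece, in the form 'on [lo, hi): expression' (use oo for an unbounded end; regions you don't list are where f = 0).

remove the power substitution first: t**(5/2) on [0, sqrt(2)/2); sqrt(t)*(2 - t**2) on [sqrt(2)/2, sqrt(6)/2)
strip the shared t-power: t**2 on [0, sqrt(2)/2); 2 - t**2 on [sqrt(2)/2, sqrt(6)/2)
the power substitution comes off first: t on [0, 1/2); 2 - t on [1/2, 3/2)
slice at 1/2, transform all 2 pieces, and sum them
the [0, 1/2) slice contributes ∫ t**(5/4)·t^(s-1) dt
[1/2, 3/2) adds the kernel integral of t**(1/4)*(2 - t)

on [0, 1/2): t**(5/4)
on [1/2, 3/2): t**(1/4)*(2 - t)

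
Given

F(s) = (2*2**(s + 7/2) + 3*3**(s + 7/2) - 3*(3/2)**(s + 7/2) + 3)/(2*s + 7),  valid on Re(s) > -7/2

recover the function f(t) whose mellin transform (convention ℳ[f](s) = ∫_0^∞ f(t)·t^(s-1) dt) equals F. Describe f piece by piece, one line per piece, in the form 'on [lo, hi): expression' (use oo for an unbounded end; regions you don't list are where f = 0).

along the cuts 1, 3/2, 2, ℳ[f](s) splits into 4 integrals
piece [0, 1): integrate 5*t**(7/2)/2 against the kernel
on [1, 3/2): add ∫ t**(7/2)·t^(s-1) dt
∫ over [3/2, 2) of 5*t**(7/2)/2·t^(s-1) joins the sum
[2, 3) adds the kernel integral of 3*t**(7/2)/2

on [0, 1): 5*t**(7/2)/2
on [1, 3/2): t**(7/2)
on [3/2, 2): 5*t**(7/2)/2
on [2, 3): 3*t**(7/2)/2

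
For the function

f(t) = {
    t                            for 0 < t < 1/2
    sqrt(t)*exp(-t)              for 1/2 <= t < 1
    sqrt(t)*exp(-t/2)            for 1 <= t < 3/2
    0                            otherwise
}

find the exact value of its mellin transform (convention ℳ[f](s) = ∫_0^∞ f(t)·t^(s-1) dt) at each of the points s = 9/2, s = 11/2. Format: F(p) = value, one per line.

F(9/2) = -12993*exp(-3/4)/8 - 65*exp(-1) + sqrt(2)/352 + 20889*exp(-1/2)/16
F(11/2) = -260103*exp(-3/4)/16 - 326*exp(-1) + sqrt(2)/832 + 411515*exp(-1/2)/32

the shared t-power comes off first: sqrt(t) on [0, 1/2); exp(-t) on [1/2, 1); exp(-t/2) on [1, 3/2)
treat the 3 regions marked off by 1/2, 1 separately and sum
segment [0, 1/2) carries t; integrate it
on [1/2, 1) integrate f = sqrt(t)*exp(-t) against the kernel
piece [1, 3/2): integrate sqrt(t)*exp(-t/2) against the kernel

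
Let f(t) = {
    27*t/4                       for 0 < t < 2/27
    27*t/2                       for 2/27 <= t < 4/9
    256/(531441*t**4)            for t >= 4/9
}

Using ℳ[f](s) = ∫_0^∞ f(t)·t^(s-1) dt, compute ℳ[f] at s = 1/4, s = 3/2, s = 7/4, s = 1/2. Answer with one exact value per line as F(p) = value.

F(1/4) = -2*6**(1/4)/15 + 5836*sqrt(6)/3645
F(3/2) = 7792/10935 - 2*sqrt(6)/1215
F(7/4) = -4*6**(3/4)/8019 + 140320*sqrt(6)/649539
F(1/2) = 4540/1701 - sqrt(6)/27

invert the common scale on t to get 9*t/2 on [0, 1/9); 9*t on [1/9, 2/3); 16/(6561*t**4) on [2/3, ∞)
undo the common scale on t: 3*t/2 on [0, 1/3); 3*t on [1/3, 2); 16/(81*t**4) on [2, ∞)
the common scale on t comes off first: t on [0, 1/2); 2*t on [1/2, 3); t**(-4) on [3, ∞)
along the cuts 2/27, 4/9, ℳ[f](s) splits into 3 integrals
∫ over [0, 2/27) of 27*t/4·t^(s-1) joins the sum
[2/27, 4/9) adds the kernel integral of 27*t/2
piece [4/9, ∞): integrate 256/(531441*t**4) against the kernel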